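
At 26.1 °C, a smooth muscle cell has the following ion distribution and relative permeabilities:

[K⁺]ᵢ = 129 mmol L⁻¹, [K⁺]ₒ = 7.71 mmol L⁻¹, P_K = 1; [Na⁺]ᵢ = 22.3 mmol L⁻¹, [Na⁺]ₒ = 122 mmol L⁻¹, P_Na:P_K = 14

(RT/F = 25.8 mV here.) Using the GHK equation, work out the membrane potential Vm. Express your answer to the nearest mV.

Vm = 25.8 · ln[(Σ P·[cation]ₒ + Σ P·[anion]ᵢ) / (Σ P·[cation]ᵢ + Σ P·[anion]ₒ)]
Numerator = 1×7.71 + 14×122 = 1716
Denominator = 1×129 + 14×22.3 = 441.2
Vm = 25.8 · ln(3.8887) = 25.8 × (1.3581) = 35.04 mV

35 mV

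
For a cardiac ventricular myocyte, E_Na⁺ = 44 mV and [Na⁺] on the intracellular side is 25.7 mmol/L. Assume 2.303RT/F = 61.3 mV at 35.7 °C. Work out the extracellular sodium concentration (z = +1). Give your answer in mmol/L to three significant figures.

134 mmol/L

Nernst: E = (61.3/1) · log₁₀([out]/[in]), so log₁₀([out]/[in]) = 44.0 × 1 / 61.3 = 0.7178.
[out]/[in] = 10^(0.7178) = 5.221.
[out] = 5.221 × 25.7 = 134.2 mmol/L.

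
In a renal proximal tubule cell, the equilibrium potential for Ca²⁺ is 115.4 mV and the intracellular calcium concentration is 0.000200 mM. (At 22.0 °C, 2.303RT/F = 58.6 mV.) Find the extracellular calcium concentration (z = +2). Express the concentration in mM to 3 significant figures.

Nernst: E = (58.6/2) · log₁₀([out]/[in]), so log₁₀([out]/[in]) = 115.4 × 2 / 58.6 = 3.9386.
[out]/[in] = 10^(3.9386) = 8681.
[out] = 8681 × 0.000200 = 1.736 mM.

1.74 mM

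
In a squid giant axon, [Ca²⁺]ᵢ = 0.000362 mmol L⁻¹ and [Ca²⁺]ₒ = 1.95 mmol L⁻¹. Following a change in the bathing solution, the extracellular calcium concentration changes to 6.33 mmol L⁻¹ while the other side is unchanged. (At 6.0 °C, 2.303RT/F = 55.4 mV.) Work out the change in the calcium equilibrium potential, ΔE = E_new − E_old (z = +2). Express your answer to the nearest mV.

14 mV

E_old = (55.4/2)·log₁₀(1.95/0.000362) = 103.36 mV
E_new = (55.4/2)·log₁₀(6.33/0.000362) = 117.52 mV
ΔE = 117.52 − (103.36) = 14.16 mV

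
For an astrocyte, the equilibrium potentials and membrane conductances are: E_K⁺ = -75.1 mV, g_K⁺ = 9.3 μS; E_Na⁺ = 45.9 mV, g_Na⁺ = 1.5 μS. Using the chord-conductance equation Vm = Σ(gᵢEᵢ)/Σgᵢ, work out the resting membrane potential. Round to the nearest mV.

Σ gᵢEᵢ = 9.3·(-75.1) + 1.5·(45.9) = -629.58
Σ gᵢ = 9.3 + 1.5 = 10.8
Vm = -629.58 / 10.8 = -58.29 mV

-58 mV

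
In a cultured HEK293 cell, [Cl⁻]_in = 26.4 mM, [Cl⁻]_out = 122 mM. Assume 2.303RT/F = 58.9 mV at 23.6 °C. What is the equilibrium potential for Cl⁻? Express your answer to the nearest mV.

-39 mV

E = (58.9/z) · log₁₀([Cl⁻]_out/[Cl⁻]_in) with z = -1.
For an anion, dividing by z = -1 reverses the sign.
= (58.9/-1) · log₁₀(122/26.4) = -58.90 · log₁₀(4.621)
= -58.90 · (0.6648) = -39.15 mV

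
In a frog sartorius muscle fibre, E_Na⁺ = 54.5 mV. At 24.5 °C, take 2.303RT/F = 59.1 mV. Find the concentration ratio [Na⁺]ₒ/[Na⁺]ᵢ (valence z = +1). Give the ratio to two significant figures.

8.4

log₁₀([out]/[in]) = E·z/(59.1) = 54.5 × 1 / 59.1 = 0.9222
[out]/[in] = 10^(0.9222) = 8.359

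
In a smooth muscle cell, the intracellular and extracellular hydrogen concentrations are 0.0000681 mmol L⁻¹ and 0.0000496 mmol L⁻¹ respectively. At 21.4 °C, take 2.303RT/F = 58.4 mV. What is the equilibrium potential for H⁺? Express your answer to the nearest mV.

-8 mV

E = (58.4/z) · log₁₀([H⁺]_out/[H⁺]_in) with z = +1.
= (58.4/1) · log₁₀(0.0000496/0.0000681) = 58.40 · log₁₀(0.7283)
= 58.40 · (-0.1377) = -8.04 mV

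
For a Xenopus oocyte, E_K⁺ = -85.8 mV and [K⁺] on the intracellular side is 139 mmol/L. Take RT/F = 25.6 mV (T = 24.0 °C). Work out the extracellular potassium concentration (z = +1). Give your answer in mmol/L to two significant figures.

Nernst: E = (25.6/1) · ln([out]/[in]), so ln([out]/[in]) = -85.8 × 1 / 25.6 = -3.3516.
[out]/[in] = e^(-3.3516) = 0.03503.
[out] = 0.03503 × 139 = 4.869 mmol/L.

4.9 mmol/L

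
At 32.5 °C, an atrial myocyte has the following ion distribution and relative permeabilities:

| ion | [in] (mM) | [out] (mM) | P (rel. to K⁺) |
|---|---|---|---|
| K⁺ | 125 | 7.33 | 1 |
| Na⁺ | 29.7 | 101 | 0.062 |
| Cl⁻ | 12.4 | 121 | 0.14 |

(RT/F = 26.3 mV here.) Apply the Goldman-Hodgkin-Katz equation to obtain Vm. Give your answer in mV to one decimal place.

Vm = 26.3 · ln[(Σ P·[cation]ₒ + Σ P·[anion]ᵢ) / (Σ P·[cation]ᵢ + Σ P·[anion]ₒ)]
Numerator = 1×7.33 + 0.062×101 + 0.14×12.4 = 15.33
Denominator = 1×125 + 0.062×29.7 + 0.14×121 = 143.8
Vm = 26.3 · ln(0.10661) = 26.3 × (-2.2386) = -58.88 mV

-58.9 mV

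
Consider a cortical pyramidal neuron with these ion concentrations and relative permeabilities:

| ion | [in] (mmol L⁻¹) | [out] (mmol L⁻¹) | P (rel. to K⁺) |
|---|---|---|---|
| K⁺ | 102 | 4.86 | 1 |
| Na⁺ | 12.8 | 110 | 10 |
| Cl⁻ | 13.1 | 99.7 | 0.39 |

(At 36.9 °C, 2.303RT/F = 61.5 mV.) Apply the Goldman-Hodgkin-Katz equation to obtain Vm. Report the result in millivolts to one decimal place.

37.9 mV

Vm = 61.5 · log₁₀[(Σ P·[cation]ₒ + Σ P·[anion]ᵢ) / (Σ P·[cation]ᵢ + Σ P·[anion]ₒ)]
Numerator = 1×4.86 + 10×110 + 0.39×13.1 = 1110
Denominator = 1×102 + 10×12.8 + 0.39×99.7 = 268.9
Vm = 61.5 · log₁₀(4.1281) = 61.5 × (0.6157) = 37.87 mV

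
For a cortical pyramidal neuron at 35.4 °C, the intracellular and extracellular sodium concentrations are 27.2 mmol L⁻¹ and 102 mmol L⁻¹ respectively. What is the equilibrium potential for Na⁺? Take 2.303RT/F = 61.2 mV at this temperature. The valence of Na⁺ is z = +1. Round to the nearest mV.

E = (61.2/z) · log₁₀([Na⁺]_out/[Na⁺]_in) with z = +1.
= (61.2/1) · log₁₀(102/27.2) = 61.20 · log₁₀(3.75)
= 61.20 · (0.5740) = 35.13 mV

35 mV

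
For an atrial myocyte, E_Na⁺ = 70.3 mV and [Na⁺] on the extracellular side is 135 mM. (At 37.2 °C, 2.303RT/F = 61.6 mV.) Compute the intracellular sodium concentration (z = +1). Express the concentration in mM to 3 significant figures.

Nernst: E = (61.6/1) · log₁₀([out]/[in]), so log₁₀([out]/[in]) = 70.3 × 1 / 61.6 = 1.1412.
[out]/[in] = 10^(1.1412) = 13.84.
[in] = 135 / 13.84 = 9.752 mM.

9.75 mM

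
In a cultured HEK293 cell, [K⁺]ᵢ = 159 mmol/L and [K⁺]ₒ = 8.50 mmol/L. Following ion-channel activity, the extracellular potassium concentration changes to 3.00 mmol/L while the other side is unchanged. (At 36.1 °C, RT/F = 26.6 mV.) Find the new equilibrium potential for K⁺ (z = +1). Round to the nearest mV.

After the shift: [K⁺]_out = 3.00, [K⁺]_in = 159 mmol/L.
E_new = (26.6/1)·ln(3.00/159) = 26.60 · (-3.9703) = -105.61 mV

-106 mV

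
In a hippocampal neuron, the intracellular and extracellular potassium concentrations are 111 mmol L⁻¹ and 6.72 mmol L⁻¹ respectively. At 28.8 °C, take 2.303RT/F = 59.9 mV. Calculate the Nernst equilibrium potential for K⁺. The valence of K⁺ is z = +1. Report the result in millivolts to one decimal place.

-73.0 mV

E = (59.9/z) · log₁₀([K⁺]_out/[K⁺]_in) with z = +1.
= (59.9/1) · log₁₀(6.72/111) = 59.90 · log₁₀(0.06054)
= 59.90 · (-1.2180) = -72.96 mV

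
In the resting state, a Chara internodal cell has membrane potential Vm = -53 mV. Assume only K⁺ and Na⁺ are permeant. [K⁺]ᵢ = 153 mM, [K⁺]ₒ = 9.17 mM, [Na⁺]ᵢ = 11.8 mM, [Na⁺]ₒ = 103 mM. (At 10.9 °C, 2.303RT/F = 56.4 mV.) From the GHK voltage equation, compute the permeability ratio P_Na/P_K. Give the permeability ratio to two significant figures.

0.083

Let α = P_Na/P_K. GHK: Vm = 56.4·log₁₀[(Kₒ + α·Naₒ)/(Kᵢ + α·Naᵢ)].
10^(Vm/56.4) = 10^(-53.0/56.4) = 0.11489
So 0.11489·(Kᵢ + α·Naᵢ) = Kₒ + α·Naₒ → α = (0.11489·153.0 − 9.17) / (103.0 − 0.11489·11.8)
α = (17.58 − 9.17) / (103.0 − 1.356) = 8.408/101.6 = 0.08272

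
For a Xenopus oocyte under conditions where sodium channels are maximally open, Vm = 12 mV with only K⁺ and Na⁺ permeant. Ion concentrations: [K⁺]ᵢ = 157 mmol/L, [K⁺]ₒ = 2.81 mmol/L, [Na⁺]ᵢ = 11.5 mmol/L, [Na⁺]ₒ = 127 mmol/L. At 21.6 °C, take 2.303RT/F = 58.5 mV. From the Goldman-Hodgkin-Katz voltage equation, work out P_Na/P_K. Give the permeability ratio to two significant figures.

Let α = P_Na/P_K. GHK: Vm = 58.5·log₁₀[(Kₒ + α·Naₒ)/(Kᵢ + α·Naᵢ)].
10^(Vm/58.5) = 10^(12.0/58.5) = 1.6037
So 1.6037·(Kᵢ + α·Naᵢ) = Kₒ + α·Naₒ → α = (1.6037·157.0 − 2.81) / (127.0 − 1.6037·11.5)
α = (251.8 − 2.81) / (127.0 − 18.44) = 249/108.6 = 2.293

2.3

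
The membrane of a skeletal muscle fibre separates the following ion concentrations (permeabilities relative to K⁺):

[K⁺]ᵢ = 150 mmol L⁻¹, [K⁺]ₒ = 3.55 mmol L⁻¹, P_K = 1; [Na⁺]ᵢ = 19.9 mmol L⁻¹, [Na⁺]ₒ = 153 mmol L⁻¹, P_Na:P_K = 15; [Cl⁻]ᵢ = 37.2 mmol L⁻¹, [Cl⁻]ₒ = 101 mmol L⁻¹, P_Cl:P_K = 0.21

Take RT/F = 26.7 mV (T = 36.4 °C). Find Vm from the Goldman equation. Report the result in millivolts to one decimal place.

42.5 mV

Vm = 26.7 · ln[(Σ P·[cation]ₒ + Σ P·[anion]ᵢ) / (Σ P·[cation]ᵢ + Σ P·[anion]ₒ)]
Numerator = 1×3.55 + 15×153 + 0.21×37.2 = 2306
Denominator = 1×150 + 15×19.9 + 0.21×101 = 469.7
Vm = 26.7 · ln(4.9102) = 26.7 × (1.5913) = 42.49 mV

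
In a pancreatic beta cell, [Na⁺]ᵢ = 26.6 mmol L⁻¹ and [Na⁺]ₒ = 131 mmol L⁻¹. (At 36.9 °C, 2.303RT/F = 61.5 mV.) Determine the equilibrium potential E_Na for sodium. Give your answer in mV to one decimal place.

42.6 mV

E = (61.5/z) · log₁₀([Na⁺]_out/[Na⁺]_in) with z = +1.
= (61.5/1) · log₁₀(131/26.6) = 61.50 · log₁₀(4.925)
= 61.50 · (0.6924) = 42.58 mV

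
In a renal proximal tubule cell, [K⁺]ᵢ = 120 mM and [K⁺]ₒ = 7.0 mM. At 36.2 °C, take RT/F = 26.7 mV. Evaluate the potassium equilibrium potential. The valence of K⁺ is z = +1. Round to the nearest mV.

E = (26.7/z) · ln([K⁺]_out/[K⁺]_in) with z = +1.
= (26.7/1) · ln(7.0/120) = 26.70 · ln(0.05833)
= 26.70 · (-2.8416) = -75.87 mV

-76 mV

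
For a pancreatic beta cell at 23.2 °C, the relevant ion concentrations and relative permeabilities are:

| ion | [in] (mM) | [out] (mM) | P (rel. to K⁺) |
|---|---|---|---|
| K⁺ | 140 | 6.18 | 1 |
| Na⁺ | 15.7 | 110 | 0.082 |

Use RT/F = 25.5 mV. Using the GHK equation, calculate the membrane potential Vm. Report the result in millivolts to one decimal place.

Vm = 25.5 · ln[(Σ P·[cation]ₒ + Σ P·[anion]ᵢ) / (Σ P·[cation]ᵢ + Σ P·[anion]ₒ)]
Numerator = 1×6.18 + 0.082×110 = 15.2
Denominator = 1×140 + 0.082×15.7 = 141.3
Vm = 25.5 · ln(0.10758) = 25.5 × (-2.2295) = -56.85 mV

-56.9 mV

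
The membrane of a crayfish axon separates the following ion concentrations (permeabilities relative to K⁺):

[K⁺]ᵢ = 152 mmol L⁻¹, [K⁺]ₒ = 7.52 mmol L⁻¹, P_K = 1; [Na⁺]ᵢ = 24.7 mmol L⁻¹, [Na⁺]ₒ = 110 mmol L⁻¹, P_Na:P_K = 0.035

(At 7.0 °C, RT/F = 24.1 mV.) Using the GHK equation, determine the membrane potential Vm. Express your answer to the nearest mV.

-63 mV

Vm = 24.1 · ln[(Σ P·[cation]ₒ + Σ P·[anion]ᵢ) / (Σ P·[cation]ᵢ + Σ P·[anion]ₒ)]
Numerator = 1×7.52 + 0.035×110 = 11.37
Denominator = 1×152 + 0.035×24.7 = 152.9
Vm = 24.1 · ln(0.07438) = 24.1 × (-2.5986) = -62.63 mV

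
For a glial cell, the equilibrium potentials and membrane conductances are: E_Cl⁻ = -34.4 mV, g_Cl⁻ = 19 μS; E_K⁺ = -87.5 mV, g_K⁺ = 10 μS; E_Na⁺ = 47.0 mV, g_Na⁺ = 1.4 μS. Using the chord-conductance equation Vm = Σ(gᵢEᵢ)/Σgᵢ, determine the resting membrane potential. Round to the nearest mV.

Σ gᵢEᵢ = 19·(-34.4) + 10·(-87.5) + 1.4·(47.0) = -1462.80
Σ gᵢ = 19 + 10 + 1.4 = 30.4
Vm = -1462.80 / 30.4 = -48.12 mV

-48 mV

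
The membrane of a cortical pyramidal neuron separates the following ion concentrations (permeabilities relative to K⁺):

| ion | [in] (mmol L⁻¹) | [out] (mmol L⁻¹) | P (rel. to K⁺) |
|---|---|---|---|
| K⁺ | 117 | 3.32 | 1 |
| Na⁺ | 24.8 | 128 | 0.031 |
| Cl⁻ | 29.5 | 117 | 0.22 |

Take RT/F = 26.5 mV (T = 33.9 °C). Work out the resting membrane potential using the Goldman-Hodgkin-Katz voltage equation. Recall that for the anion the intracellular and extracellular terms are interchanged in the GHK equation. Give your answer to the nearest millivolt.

-62 mV

Vm = 26.5 · ln[(Σ P·[cation]ₒ + Σ P·[anion]ᵢ) / (Σ P·[cation]ᵢ + Σ P·[anion]ₒ)]
Numerator = 1×3.32 + 0.031×128 + 0.22×29.5 = 13.78
Denominator = 1×117 + 0.031×24.8 + 0.22×117 = 143.5
Vm = 26.5 · ln(0.096008) = 26.5 × (-2.3433) = -62.10 mV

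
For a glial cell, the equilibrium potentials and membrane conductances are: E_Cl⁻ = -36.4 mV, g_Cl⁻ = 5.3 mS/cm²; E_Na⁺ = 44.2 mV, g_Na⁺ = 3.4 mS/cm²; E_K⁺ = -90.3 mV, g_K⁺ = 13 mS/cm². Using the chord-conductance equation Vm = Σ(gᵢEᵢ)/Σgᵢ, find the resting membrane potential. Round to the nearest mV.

Σ gᵢEᵢ = 5.3·(-36.4) + 3.4·(44.2) + 13·(-90.3) = -1216.54
Σ gᵢ = 5.3 + 3.4 + 13 = 21.7
Vm = -1216.54 / 21.7 = -56.06 mV

-56 mV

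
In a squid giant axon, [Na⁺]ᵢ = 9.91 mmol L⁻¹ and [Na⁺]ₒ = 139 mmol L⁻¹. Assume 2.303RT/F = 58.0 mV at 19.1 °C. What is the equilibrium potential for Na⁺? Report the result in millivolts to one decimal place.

E = (58.0/z) · log₁₀([Na⁺]_out/[Na⁺]_in) with z = +1.
= (58.0/1) · log₁₀(139/9.91) = 58.00 · log₁₀(14.03)
= 58.00 · (1.1469) = 66.52 mV

66.5 mV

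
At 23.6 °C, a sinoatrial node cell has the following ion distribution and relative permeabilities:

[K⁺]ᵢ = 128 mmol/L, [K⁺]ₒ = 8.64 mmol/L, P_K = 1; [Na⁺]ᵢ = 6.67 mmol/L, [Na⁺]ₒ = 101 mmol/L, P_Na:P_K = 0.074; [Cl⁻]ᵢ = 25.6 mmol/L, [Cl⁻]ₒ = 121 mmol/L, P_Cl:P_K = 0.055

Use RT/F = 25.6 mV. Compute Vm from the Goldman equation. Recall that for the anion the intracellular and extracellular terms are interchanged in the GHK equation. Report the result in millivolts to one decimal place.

Vm = 25.6 · ln[(Σ P·[cation]ₒ + Σ P·[anion]ᵢ) / (Σ P·[cation]ᵢ + Σ P·[anion]ₒ)]
Numerator = 1×8.64 + 0.074×101 + 0.055×25.6 = 17.52
Denominator = 1×128 + 0.074×6.67 + 0.055×121 = 135.1
Vm = 25.6 · ln(0.12965) = 25.6 × (-2.0429) = -52.30 mV

-52.3 mV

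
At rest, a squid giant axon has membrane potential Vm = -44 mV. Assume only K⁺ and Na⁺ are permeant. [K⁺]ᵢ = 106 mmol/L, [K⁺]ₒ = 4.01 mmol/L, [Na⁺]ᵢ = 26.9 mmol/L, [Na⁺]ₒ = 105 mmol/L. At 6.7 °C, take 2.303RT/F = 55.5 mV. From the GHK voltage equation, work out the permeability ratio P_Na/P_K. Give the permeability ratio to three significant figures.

0.130

Let α = P_Na/P_K. GHK: Vm = 55.5·log₁₀[(Kₒ + α·Naₒ)/(Kᵢ + α·Naᵢ)].
10^(Vm/55.5) = 10^(-44.0/55.5) = 0.16114
So 0.16114·(Kᵢ + α·Naᵢ) = Kₒ + α·Naₒ → α = (0.16114·106.0 − 4.01) / (105.0 − 0.16114·26.9)
α = (17.08 − 4.01) / (105.0 − 4.335) = 13.07/100.7 = 0.1298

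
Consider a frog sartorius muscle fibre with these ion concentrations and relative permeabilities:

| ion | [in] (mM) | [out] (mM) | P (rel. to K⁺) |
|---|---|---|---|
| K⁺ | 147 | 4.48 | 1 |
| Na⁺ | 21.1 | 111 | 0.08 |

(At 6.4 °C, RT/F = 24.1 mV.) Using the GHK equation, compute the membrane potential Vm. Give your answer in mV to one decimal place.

Vm = 24.1 · ln[(Σ P·[cation]ₒ + Σ P·[anion]ᵢ) / (Σ P·[cation]ᵢ + Σ P·[anion]ₒ)]
Numerator = 1×4.48 + 0.08×111 = 13.36
Denominator = 1×147 + 0.08×21.1 = 148.7
Vm = 24.1 · ln(0.089853) = 24.1 × (-2.4096) = -58.07 mV

-58.1 mV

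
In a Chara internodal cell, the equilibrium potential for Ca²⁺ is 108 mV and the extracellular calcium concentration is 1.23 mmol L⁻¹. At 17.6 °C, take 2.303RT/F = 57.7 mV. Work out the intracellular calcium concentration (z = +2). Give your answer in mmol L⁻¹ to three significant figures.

Nernst: E = (57.7/2) · log₁₀([out]/[in]), so log₁₀([out]/[in]) = 108.0 × 2 / 57.7 = 3.7435.
[out]/[in] = 10^(3.7435) = 5540.
[in] = 1.23 / 5540 = 0.000222 mmol L⁻¹.

0.000222 mmol L⁻¹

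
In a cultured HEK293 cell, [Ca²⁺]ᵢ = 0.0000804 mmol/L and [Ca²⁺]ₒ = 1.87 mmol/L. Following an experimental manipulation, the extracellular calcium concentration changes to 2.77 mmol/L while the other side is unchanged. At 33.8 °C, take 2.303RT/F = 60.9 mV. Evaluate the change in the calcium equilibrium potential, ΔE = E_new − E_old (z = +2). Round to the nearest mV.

5 mV

E_old = (60.9/2)·log₁₀(1.87/0.0000804) = 132.96 mV
E_new = (60.9/2)·log₁₀(2.77/0.0000804) = 138.16 mV
ΔE = 138.16 − (132.96) = 5.20 mV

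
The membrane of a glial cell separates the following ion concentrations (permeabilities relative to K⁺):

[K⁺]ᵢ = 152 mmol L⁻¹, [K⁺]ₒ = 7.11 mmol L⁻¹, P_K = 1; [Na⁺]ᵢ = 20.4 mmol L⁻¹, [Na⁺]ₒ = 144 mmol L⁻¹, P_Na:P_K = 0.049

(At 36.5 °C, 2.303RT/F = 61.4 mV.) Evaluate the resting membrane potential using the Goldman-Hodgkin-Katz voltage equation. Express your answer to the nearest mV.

Vm = 61.4 · log₁₀[(Σ P·[cation]ₒ + Σ P·[anion]ᵢ) / (Σ P·[cation]ᵢ + Σ P·[anion]ₒ)]
Numerator = 1×7.11 + 0.049×144 = 14.17
Denominator = 1×152 + 0.049×20.4 = 153
Vm = 61.4 · log₁₀(0.092588) = 61.4 × (-1.0334) = -63.45 mV

-63 mV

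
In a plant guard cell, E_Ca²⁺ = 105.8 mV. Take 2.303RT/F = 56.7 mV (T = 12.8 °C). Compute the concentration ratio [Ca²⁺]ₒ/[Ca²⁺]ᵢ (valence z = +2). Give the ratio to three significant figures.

log₁₀([out]/[in]) = E·z/(56.7) = 105.8 × 2 / 56.7 = 3.7319
[out]/[in] = 10^(3.7319) = 5394

5390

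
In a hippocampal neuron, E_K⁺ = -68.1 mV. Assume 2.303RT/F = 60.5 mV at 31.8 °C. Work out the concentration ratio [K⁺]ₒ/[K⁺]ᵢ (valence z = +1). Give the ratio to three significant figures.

0.0749

log₁₀([out]/[in]) = E·z/(60.5) = -68.1 × 1 / 60.5 = -1.1256
[out]/[in] = 10^(-1.1256) = 0.07488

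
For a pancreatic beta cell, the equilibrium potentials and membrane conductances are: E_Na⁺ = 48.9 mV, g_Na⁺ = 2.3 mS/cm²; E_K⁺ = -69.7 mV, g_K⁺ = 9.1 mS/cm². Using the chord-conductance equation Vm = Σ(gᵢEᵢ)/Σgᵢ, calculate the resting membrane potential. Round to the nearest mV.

-46 mV

Σ gᵢEᵢ = 2.3·(48.9) + 9.1·(-69.7) = -521.80
Σ gᵢ = 2.3 + 9.1 = 11.4
Vm = -521.80 / 11.4 = -45.77 mV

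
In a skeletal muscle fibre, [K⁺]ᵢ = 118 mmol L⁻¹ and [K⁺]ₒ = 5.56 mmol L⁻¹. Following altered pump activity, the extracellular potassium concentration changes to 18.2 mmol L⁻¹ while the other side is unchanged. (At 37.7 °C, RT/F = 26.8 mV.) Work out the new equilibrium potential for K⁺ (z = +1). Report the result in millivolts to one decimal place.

After the shift: [K⁺]_out = 18.2, [K⁺]_in = 118 mmol L⁻¹.
E_new = (26.8/1)·ln(18.2/118) = 26.80 · (-1.8693) = -50.10 mV

-50.1 mV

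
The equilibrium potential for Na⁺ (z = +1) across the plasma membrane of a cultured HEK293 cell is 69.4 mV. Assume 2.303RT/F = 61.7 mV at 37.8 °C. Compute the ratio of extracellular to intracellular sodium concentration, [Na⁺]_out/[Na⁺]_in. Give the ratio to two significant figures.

log₁₀([out]/[in]) = E·z/(61.7) = 69.4 × 1 / 61.7 = 1.1248
[out]/[in] = 10^(1.1248) = 13.33

13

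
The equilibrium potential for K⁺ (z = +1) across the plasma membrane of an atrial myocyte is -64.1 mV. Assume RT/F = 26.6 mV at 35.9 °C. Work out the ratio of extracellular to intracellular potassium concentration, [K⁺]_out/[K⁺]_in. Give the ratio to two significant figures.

0.090

ln([out]/[in]) = E·z/(26.6) = -64.1 × 1 / 26.6 = -2.4098
[out]/[in] = e^(-2.4098) = 0.08984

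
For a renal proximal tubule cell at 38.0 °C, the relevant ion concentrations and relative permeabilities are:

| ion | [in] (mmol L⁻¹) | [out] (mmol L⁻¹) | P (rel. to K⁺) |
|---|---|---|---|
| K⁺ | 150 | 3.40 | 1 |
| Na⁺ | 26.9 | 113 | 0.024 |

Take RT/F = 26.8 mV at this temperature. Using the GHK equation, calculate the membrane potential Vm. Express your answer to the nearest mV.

Vm = 26.8 · ln[(Σ P·[cation]ₒ + Σ P·[anion]ᵢ) / (Σ P·[cation]ᵢ + Σ P·[anion]ₒ)]
Numerator = 1×3.40 + 0.024×113 = 6.112
Denominator = 1×150 + 0.024×26.9 = 150.6
Vm = 26.8 · ln(0.040572) = 26.8 × (-3.2047) = -85.89 mV

-86 mV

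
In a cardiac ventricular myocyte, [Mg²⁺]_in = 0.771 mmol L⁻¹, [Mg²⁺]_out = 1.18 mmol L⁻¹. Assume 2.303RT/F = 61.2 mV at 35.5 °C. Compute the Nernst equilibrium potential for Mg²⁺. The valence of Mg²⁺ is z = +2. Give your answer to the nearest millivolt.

6 mV

E = (61.2/z) · log₁₀([Mg²⁺]_out/[Mg²⁺]_in) with z = +2.
= (61.2/2) · log₁₀(1.18/0.771) = 30.60 · log₁₀(1.53)
= 30.60 · (0.1848) = 5.66 mV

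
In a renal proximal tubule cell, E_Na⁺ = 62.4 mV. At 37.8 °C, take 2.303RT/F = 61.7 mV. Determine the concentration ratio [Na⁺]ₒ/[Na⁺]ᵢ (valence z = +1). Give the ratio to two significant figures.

10

log₁₀([out]/[in]) = E·z/(61.7) = 62.4 × 1 / 61.7 = 1.0113
[out]/[in] = 10^(1.0113) = 10.26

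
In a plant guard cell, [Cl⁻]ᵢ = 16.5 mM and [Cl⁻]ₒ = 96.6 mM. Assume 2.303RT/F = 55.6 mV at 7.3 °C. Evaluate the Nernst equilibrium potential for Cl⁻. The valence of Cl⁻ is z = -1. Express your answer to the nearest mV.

E = (55.6/z) · log₁₀([Cl⁻]_out/[Cl⁻]_in) with z = -1.
For an anion, dividing by z = -1 reverses the sign.
= (55.6/-1) · log₁₀(96.6/16.5) = -55.60 · log₁₀(5.855)
= -55.60 · (0.7675) = -42.67 mV

-43 mV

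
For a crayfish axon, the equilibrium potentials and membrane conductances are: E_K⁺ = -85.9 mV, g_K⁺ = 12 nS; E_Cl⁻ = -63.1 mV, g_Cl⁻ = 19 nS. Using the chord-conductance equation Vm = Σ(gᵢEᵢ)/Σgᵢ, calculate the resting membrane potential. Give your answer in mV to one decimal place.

-71.9 mV

Σ gᵢEᵢ = 12·(-85.9) + 19·(-63.1) = -2229.70
Σ gᵢ = 12 + 19 = 31
Vm = -2229.70 / 31 = -71.93 mV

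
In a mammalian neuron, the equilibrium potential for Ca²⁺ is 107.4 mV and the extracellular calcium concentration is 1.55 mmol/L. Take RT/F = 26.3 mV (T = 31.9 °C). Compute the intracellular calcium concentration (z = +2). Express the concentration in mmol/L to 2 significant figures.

Nernst: E = (26.3/2) · ln([out]/[in]), so ln([out]/[in]) = 107.4 × 2 / 26.3 = 8.1673.
[out]/[in] = e^(8.1673) = 3524.
[in] = 1.55 / 3524 = 0.0004399 mmol/L.

0.00044 mmol/L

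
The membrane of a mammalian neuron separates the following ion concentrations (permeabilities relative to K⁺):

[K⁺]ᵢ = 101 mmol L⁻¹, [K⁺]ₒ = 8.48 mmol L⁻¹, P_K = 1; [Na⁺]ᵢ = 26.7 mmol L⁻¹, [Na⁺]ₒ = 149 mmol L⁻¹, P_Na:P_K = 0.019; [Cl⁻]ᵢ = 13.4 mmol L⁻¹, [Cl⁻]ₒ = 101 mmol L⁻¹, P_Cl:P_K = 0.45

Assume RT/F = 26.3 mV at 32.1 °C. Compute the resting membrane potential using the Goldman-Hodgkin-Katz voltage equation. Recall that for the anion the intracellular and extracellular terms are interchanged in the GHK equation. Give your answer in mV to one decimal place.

-56.2 mV

Vm = 26.3 · ln[(Σ P·[cation]ₒ + Σ P·[anion]ᵢ) / (Σ P·[cation]ᵢ + Σ P·[anion]ₒ)]
Numerator = 1×8.48 + 0.019×149 + 0.45×13.4 = 17.34
Denominator = 1×101 + 0.019×26.7 + 0.45×101 = 147
Vm = 26.3 · ln(0.118) = 26.3 × (-2.1371) = -56.20 mV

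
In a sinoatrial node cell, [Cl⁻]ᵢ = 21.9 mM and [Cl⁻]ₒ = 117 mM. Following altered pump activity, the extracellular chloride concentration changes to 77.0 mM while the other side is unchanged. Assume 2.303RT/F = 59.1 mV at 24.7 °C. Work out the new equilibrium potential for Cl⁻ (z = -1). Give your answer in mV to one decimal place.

After the shift: [Cl⁻]_out = 77.0, [Cl⁻]_in = 21.9 mM.
E_new = (59.1/-1)·log₁₀(77.0/21.9) = -59.10 · (0.5460) = -32.27 mV

-32.3 mV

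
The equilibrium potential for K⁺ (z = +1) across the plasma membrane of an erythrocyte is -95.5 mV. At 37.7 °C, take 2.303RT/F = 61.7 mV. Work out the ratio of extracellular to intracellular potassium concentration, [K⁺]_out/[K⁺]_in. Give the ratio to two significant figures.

0.028

log₁₀([out]/[in]) = E·z/(61.7) = -95.5 × 1 / 61.7 = -1.5478
[out]/[in] = 10^(-1.5478) = 0.02833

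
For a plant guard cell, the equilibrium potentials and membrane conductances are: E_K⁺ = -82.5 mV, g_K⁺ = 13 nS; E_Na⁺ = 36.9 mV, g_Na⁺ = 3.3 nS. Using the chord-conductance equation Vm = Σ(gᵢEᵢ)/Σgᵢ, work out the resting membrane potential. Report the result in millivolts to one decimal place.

-58.3 mV

Σ gᵢEᵢ = 13·(-82.5) + 3.3·(36.9) = -950.73
Σ gᵢ = 13 + 3.3 = 16.3
Vm = -950.73 / 16.3 = -58.33 mV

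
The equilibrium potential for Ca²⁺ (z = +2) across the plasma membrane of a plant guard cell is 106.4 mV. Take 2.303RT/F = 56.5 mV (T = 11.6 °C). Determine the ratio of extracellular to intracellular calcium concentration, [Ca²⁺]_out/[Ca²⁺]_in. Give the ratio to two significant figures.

log₁₀([out]/[in]) = E·z/(56.5) = 106.4 × 2 / 56.5 = 3.7664
[out]/[in] = 10^(3.7664) = 5839

5800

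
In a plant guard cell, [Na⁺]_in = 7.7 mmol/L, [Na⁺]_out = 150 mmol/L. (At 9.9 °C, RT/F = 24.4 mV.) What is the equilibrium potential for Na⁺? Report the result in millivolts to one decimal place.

72.5 mV

E = (24.4/z) · ln([Na⁺]_out/[Na⁺]_in) with z = +1.
= (24.4/1) · ln(150/7.7) = 24.40 · ln(19.48)
= 24.40 · (2.9694) = 72.45 mV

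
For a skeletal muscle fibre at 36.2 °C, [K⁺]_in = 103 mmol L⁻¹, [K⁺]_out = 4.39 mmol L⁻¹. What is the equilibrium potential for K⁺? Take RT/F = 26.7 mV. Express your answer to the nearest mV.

E = (26.7/z) · ln([K⁺]_out/[K⁺]_in) with z = +1.
= (26.7/1) · ln(4.39/103) = 26.70 · ln(0.04262)
= 26.70 · (-3.1554) = -84.25 mV

-84 mV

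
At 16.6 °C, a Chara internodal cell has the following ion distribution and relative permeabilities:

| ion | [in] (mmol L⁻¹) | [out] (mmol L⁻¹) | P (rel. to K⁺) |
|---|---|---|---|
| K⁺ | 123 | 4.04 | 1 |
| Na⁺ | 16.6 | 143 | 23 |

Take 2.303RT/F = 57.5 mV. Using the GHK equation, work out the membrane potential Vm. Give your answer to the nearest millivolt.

Vm = 57.5 · log₁₀[(Σ P·[cation]ₒ + Σ P·[anion]ᵢ) / (Σ P·[cation]ᵢ + Σ P·[anion]ₒ)]
Numerator = 1×4.04 + 23×143 = 3293
Denominator = 1×123 + 23×16.6 = 504.8
Vm = 57.5 · log₁₀(6.5235) = 57.5 × (0.8145) = 46.83 mV

47 mV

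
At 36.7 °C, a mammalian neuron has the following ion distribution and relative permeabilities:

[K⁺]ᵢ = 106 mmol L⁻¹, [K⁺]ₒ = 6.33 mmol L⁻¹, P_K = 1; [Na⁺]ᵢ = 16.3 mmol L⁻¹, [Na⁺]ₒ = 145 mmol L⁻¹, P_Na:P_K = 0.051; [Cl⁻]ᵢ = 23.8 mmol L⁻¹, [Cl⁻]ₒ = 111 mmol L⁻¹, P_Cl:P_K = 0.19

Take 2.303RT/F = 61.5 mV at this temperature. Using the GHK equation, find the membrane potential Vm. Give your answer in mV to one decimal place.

-52.0 mV

Vm = 61.5 · log₁₀[(Σ P·[cation]ₒ + Σ P·[anion]ᵢ) / (Σ P·[cation]ᵢ + Σ P·[anion]ₒ)]
Numerator = 1×6.33 + 0.051×145 + 0.19×23.8 = 18.25
Denominator = 1×106 + 0.051×16.3 + 0.19×111 = 127.9
Vm = 61.5 · log₁₀(0.14264) = 61.5 × (-0.8458) = -52.01 mV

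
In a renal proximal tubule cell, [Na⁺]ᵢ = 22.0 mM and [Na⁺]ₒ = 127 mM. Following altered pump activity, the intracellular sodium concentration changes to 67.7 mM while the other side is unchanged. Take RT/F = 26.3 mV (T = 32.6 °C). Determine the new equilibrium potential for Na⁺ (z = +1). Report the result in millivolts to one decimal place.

After the shift: [Na⁺]_out = 127, [Na⁺]_in = 67.7 mM.
E_new = (26.3/1)·ln(127/67.7) = 26.30 · (0.6291) = 16.55 mV

16.5 mV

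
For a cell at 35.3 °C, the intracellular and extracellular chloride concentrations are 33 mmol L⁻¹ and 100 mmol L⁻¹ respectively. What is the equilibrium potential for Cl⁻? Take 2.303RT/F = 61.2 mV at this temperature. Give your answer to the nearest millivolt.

E = (61.2/z) · log₁₀([Cl⁻]_out/[Cl⁻]_in) with z = -1.
For an anion, dividing by z = -1 reverses the sign.
= (61.2/-1) · log₁₀(100/33) = -61.20 · log₁₀(3.03)
= -61.20 · (0.4815) = -29.47 mV

-29 mV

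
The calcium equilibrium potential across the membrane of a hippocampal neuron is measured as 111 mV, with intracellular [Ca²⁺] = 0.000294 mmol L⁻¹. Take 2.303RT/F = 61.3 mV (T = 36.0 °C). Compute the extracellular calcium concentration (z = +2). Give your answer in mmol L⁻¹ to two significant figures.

1.2 mmol L⁻¹

Nernst: E = (61.3/2) · log₁₀([out]/[in]), so log₁₀([out]/[in]) = 111.0 × 2 / 61.3 = 3.6215.
[out]/[in] = 10^(3.6215) = 4183.
[out] = 4183 × 0.000294 = 1.23 mmol L⁻¹.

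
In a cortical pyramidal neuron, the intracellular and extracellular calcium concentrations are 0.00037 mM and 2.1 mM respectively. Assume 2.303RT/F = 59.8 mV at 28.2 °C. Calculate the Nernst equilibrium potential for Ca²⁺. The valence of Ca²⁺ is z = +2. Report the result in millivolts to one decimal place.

E = (59.8/z) · log₁₀([Ca²⁺]_out/[Ca²⁺]_in) with z = +2.
= (59.8/2) · log₁₀(2.1/0.00037) = 29.90 · log₁₀(5676)
= 29.90 · (3.7540) = 112.25 mV

112.2 mV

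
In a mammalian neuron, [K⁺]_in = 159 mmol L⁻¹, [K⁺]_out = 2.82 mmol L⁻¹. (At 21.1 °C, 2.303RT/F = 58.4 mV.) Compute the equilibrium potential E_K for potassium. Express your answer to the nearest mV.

-102 mV

E = (58.4/z) · log₁₀([K⁺]_out/[K⁺]_in) with z = +1.
= (58.4/1) · log₁₀(2.82/159) = 58.40 · log₁₀(0.01774)
= 58.40 · (-1.7511) = -102.27 mV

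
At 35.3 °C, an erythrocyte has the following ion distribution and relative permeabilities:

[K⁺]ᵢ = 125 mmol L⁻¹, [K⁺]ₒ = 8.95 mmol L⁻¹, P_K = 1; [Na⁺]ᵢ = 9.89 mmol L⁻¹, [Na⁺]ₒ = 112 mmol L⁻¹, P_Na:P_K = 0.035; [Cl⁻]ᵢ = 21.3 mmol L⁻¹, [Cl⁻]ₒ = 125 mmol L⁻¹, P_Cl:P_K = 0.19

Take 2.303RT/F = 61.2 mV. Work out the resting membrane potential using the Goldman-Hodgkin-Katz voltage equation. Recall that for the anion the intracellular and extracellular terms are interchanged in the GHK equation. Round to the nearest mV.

Vm = 61.2 · log₁₀[(Σ P·[cation]ₒ + Σ P·[anion]ᵢ) / (Σ P·[cation]ᵢ + Σ P·[anion]ₒ)]
Numerator = 1×8.95 + 0.035×112 + 0.19×21.3 = 16.92
Denominator = 1×125 + 0.035×9.89 + 0.19×125 = 149.1
Vm = 61.2 · log₁₀(0.11346) = 61.2 × (-0.9451) = -57.84 mV

-58 mV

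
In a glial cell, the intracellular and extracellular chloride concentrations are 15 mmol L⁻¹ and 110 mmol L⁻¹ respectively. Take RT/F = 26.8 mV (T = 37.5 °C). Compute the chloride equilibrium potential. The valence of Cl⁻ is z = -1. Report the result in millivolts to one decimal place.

E = (26.8/z) · ln([Cl⁻]_out/[Cl⁻]_in) with z = -1.
For an anion, dividing by z = -1 reverses the sign.
= (26.8/-1) · ln(110/15) = -26.80 · ln(7.333)
= -26.80 · (1.9924) = -53.40 mV

-53.4 mV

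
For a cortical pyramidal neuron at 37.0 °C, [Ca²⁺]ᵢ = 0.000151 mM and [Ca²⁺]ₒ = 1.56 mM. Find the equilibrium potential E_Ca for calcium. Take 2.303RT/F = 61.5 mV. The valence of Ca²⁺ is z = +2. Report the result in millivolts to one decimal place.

E = (61.5/z) · log₁₀([Ca²⁺]_out/[Ca²⁺]_in) with z = +2.
= (61.5/2) · log₁₀(1.56/0.000151) = 30.75 · log₁₀(1.033e+04)
= 30.75 · (4.0141) = 123.44 mV

123.4 mV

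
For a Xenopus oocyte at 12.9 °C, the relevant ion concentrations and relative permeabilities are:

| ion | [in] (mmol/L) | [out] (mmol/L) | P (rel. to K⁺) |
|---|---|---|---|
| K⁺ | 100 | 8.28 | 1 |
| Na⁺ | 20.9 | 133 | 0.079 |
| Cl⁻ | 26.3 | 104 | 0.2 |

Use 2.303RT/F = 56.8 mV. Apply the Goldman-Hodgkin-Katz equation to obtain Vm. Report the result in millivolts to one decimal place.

-40.2 mV

Vm = 56.8 · log₁₀[(Σ P·[cation]ₒ + Σ P·[anion]ᵢ) / (Σ P·[cation]ᵢ + Σ P·[anion]ₒ)]
Numerator = 1×8.28 + 0.079×133 + 0.2×26.3 = 24.05
Denominator = 1×100 + 0.079×20.9 + 0.2×104 = 122.5
Vm = 56.8 · log₁₀(0.19638) = 56.8 × (-0.7069) = -40.15 mV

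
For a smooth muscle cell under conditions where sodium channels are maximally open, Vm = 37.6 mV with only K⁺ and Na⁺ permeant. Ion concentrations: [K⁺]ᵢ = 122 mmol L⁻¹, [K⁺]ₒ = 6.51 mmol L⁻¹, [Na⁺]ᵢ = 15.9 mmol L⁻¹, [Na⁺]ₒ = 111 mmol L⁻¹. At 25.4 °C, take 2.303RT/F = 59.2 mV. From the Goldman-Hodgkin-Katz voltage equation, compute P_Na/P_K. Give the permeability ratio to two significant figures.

12

Let α = P_Na/P_K. GHK: Vm = 59.2·log₁₀[(Kₒ + α·Naₒ)/(Kᵢ + α·Naᵢ)].
10^(Vm/59.2) = 10^(37.6/59.2) = 4.3165
So 4.3165·(Kᵢ + α·Naᵢ) = Kₒ + α·Naₒ → α = (4.3165·122.0 − 6.51) / (111.0 − 4.3165·15.9)
α = (526.6 − 6.51) / (111.0 − 68.63) = 520.1/42.37 = 12.28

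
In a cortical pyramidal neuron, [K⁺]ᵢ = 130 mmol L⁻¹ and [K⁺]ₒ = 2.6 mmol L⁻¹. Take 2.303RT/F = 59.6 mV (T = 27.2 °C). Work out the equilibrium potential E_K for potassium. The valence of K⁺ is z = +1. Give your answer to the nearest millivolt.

-101 mV

E = (59.6/z) · log₁₀([K⁺]_out/[K⁺]_in) with z = +1.
= (59.6/1) · log₁₀(2.6/130) = 59.60 · log₁₀(0.02)
= 59.60 · (-1.6990) = -101.26 mV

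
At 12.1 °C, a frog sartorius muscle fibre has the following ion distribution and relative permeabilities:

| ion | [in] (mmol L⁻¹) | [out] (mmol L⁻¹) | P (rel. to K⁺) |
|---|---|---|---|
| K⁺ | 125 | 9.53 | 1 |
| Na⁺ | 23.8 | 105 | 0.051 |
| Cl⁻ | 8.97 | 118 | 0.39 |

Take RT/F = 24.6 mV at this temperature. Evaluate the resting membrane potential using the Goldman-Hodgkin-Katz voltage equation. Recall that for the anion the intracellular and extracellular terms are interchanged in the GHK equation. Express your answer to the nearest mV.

Vm = 24.6 · ln[(Σ P·[cation]ₒ + Σ P·[anion]ᵢ) / (Σ P·[cation]ᵢ + Σ P·[anion]ₒ)]
Numerator = 1×9.53 + 0.051×105 + 0.39×8.97 = 18.38
Denominator = 1×125 + 0.051×23.8 + 0.39×118 = 172.2
Vm = 24.6 · ln(0.10673) = 24.6 × (-2.2374) = -55.04 mV

-55 mV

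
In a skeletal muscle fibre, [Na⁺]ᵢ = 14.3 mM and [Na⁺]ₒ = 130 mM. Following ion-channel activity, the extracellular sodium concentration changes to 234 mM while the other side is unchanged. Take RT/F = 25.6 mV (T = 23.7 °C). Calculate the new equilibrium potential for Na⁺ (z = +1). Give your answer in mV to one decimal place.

71.6 mV

After the shift: [Na⁺]_out = 234, [Na⁺]_in = 14.3 mM.
E_new = (25.6/1)·ln(234/14.3) = 25.60 · (2.7951) = 71.55 mV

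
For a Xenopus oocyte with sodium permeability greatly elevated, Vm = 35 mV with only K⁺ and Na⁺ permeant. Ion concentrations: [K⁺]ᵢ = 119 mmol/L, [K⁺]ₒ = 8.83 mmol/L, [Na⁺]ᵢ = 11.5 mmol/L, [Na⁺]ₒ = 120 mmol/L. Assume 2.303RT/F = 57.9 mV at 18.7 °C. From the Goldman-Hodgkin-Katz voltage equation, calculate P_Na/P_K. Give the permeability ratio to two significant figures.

Let α = P_Na/P_K. GHK: Vm = 57.9·log₁₀[(Kₒ + α·Naₒ)/(Kᵢ + α·Naᵢ)].
10^(Vm/57.9) = 10^(35.0/57.9) = 4.0224
So 4.0224·(Kᵢ + α·Naᵢ) = Kₒ + α·Naₒ → α = (4.0224·119.0 − 8.83) / (120.0 − 4.0224·11.5)
α = (478.7 − 8.83) / (120.0 − 46.26) = 469.8/73.74 = 6.371

6.4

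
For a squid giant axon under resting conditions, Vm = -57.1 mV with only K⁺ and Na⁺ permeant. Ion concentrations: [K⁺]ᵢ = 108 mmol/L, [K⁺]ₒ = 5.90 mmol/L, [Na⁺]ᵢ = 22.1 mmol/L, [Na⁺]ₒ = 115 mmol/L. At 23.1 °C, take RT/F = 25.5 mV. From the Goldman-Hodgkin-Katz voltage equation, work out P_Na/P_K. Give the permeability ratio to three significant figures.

Let α = P_Na/P_K. GHK: Vm = 25.5·ln[(Kₒ + α·Naₒ)/(Kᵢ + α·Naᵢ)].
e^(Vm/25.5) = e^(-57.1/25.5) = 0.10654
So 0.10654·(Kᵢ + α·Naᵢ) = Kₒ + α·Naₒ → α = (0.10654·108.0 − 5.9) / (115.0 − 0.10654·22.1)
α = (11.51 − 5.9) / (115.0 − 2.355) = 5.607/112.6 = 0.04977

0.0498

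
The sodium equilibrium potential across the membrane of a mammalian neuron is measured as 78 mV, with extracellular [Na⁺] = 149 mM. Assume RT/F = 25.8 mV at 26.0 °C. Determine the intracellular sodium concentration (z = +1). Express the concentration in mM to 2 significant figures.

Nernst: E = (25.8/1) · ln([out]/[in]), so ln([out]/[in]) = 78.0 × 1 / 25.8 = 3.0233.
[out]/[in] = e^(3.0233) = 20.56.
[in] = 149 / 20.56 = 7.248 mM.

7.2 mM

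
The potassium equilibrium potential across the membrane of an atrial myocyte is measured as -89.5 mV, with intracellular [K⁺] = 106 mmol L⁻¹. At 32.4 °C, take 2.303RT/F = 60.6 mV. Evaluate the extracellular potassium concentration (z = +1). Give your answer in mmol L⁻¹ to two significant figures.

Nernst: E = (60.6/1) · log₁₀([out]/[in]), so log₁₀([out]/[in]) = -89.5 × 1 / 60.6 = -1.4769.
[out]/[in] = 10^(-1.4769) = 0.03335.
[out] = 0.03335 × 106 = 3.535 mmol L⁻¹.

3.5 mmol L⁻¹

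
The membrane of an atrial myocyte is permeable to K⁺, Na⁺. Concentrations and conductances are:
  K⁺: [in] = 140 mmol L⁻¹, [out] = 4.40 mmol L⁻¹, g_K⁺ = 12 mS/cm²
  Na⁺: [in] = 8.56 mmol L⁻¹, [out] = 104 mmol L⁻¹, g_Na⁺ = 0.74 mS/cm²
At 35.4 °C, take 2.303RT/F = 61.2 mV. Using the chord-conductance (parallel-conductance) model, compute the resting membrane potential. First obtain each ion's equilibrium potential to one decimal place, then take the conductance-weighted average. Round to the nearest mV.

E_K⁺ = (61.2/1)·log₁₀(4.40/140) = -92.0 mV
E_Na⁺ = (61.2/1)·log₁₀(104/8.56) = 66.4 mV
Vm = (Σ gᵢEᵢ)/(Σ gᵢ) = (12·-92.0 + 0.74·66.4) / (12 + 0.74)
= -1054.86 / 12.74 = -82.80 mV

-83 mV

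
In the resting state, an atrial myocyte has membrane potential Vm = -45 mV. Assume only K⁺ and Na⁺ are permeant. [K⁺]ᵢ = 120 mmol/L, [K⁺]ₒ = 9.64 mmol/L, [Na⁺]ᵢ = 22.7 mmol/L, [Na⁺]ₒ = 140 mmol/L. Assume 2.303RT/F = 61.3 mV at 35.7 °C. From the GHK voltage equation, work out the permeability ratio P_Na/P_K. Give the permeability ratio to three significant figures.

Let α = P_Na/P_K. GHK: Vm = 61.3·log₁₀[(Kₒ + α·Naₒ)/(Kᵢ + α·Naᵢ)].
10^(Vm/61.3) = 10^(-45.0/61.3) = 0.18446
So 0.18446·(Kᵢ + α·Naᵢ) = Kₒ + α·Naₒ → α = (0.18446·120.0 − 9.64) / (140.0 − 0.18446·22.7)
α = (22.14 − 9.64) / (140.0 − 4.187) = 12.5/135.8 = 0.092

0.0920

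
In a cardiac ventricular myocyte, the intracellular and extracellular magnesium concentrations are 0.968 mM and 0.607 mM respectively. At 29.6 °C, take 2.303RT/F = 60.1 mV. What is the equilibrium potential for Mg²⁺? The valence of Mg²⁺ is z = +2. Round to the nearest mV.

-6 mV

E = (60.1/z) · log₁₀([Mg²⁺]_out/[Mg²⁺]_in) with z = +2.
= (60.1/2) · log₁₀(0.607/0.968) = 30.05 · log₁₀(0.6271)
= 30.05 · (-0.2027) = -6.09 mV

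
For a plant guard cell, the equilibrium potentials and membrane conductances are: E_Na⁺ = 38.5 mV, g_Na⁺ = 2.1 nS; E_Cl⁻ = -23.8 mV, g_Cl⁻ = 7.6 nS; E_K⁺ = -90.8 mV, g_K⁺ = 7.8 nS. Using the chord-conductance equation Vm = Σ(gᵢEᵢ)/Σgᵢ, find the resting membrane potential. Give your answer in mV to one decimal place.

Σ gᵢEᵢ = 2.1·(38.5) + 7.6·(-23.8) + 7.8·(-90.8) = -808.27
Σ gᵢ = 2.1 + 7.6 + 7.8 = 17.5
Vm = -808.27 / 17.5 = -46.19 mV

-46.2 mV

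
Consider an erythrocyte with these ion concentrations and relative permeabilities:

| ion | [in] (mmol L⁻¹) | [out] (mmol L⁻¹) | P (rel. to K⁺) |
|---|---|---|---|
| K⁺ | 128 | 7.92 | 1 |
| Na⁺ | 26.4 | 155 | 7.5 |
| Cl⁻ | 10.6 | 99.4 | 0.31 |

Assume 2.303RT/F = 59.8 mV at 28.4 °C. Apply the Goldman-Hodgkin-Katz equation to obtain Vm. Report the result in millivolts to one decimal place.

Vm = 59.8 · log₁₀[(Σ P·[cation]ₒ + Σ P·[anion]ᵢ) / (Σ P·[cation]ᵢ + Σ P·[anion]ₒ)]
Numerator = 1×7.92 + 7.5×155 + 0.31×10.6 = 1174
Denominator = 1×128 + 7.5×26.4 + 0.31×99.4 = 356.8
Vm = 59.8 · log₁₀(3.2894) = 59.8 × (0.5171) = 30.92 mV

30.9 mV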